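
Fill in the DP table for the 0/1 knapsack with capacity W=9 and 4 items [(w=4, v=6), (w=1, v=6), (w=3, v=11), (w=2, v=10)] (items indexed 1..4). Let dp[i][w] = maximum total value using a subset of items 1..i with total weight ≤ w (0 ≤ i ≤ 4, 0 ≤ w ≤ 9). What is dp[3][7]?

17

i\w   0   1   2   3   4   5   6   7   8   9
  0   0   0   0   0   0   0   0   0   0   0
  1   0   0   0   0   6   6   6   6   6   6
  2   0   6   6   6   6  12  12  12  12  12
  3   0   6   6  11  17  17  17  17  23  23
  4   0   6  10  16  17  21  27  27  27  27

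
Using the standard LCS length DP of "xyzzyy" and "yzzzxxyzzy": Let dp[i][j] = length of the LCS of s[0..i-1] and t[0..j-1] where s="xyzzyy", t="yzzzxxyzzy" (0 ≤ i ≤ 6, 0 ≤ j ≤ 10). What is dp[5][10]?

5

   ''  y  z  z  z  x  x  y  z  z  y
''  0  0  0  0  0  0  0  0  0  0  0
 x  0  0  0  0  0  1  1  1  1  1  1
 y  0  1  1  1  1  1  1  2  2  2  2
 z  0  1  2  2  2  2  2  2  3  3  3
 z  0  1  2  3  3  3  3  3  3  4  4
 y  0  1  2  3  3  3  3  4  4  4  5
 y  0  1  2  3  3  3  3  4  4  4  5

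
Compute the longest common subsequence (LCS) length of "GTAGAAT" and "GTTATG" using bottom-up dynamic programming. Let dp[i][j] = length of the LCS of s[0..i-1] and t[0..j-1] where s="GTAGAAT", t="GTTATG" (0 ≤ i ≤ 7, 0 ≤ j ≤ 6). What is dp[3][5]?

   ''  G  T  T  A  T  G
''  0  0  0  0  0  0  0
 G  0  1  1  1  1  1  1
 T  0  1  2  2  2  2  2
 A  0  1  2  2  3  3  3
 G  0  1  2  2  3  3  4
 A  0  1  2  2  3  3  4
 A  0  1  2  2  3  3  4
 T  0  1  2  3  3  4  4

3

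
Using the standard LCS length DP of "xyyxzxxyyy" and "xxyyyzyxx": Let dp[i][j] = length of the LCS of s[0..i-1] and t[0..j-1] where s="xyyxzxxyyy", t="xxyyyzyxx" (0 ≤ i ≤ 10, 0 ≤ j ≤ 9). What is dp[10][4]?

4

   ''  x  x  y  y  y  z  y  x  x
''  0  0  0  0  0  0  0  0  0  0
 x  0  1  1  1  1  1  1  1  1  1
 y  0  1  1  2  2  2  2  2  2  2
 y  0  1  1  2  3  3  3  3  3  3
 x  0  1  2  2  3  3  3  3  4  4
 z  0  1  2  2  3  3  4  4  4  4
 x  0  1  2  2  3  3  4  4  5  5
 x  0  1  2  2  3  3  4  4  5  6
 y  0  1  2  3  3  4  4  5  5  6
 y  0  1  2  3  4  4  4  5  5  6
 y  0  1  2  3  4  5  5  5  5  6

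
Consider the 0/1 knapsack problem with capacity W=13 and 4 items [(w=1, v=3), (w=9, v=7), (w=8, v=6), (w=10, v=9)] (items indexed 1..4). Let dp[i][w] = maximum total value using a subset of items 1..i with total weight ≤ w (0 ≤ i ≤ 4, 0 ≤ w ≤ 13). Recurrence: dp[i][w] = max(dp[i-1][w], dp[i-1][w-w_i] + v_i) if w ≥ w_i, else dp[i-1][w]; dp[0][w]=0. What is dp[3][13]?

10

i\w   0   1   2   3   4   5   6   7   8   9  10  11  12  13
  0   0   0   0   0   0   0   0   0   0   0   0   0   0   0
  1   0   3   3   3   3   3   3   3   3   3   3   3   3   3
  2   0   3   3   3   3   3   3   3   3   7  10  10  10  10
  3   0   3   3   3   3   3   3   3   6   9  10  10  10  10
  4   0   3   3   3   3   3   3   3   6   9  10  12  12  12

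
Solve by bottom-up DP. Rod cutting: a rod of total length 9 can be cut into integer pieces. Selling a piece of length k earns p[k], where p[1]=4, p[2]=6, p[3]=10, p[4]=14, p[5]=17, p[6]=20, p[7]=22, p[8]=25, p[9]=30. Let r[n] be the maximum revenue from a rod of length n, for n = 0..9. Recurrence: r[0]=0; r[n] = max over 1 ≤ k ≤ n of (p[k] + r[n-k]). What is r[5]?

   n    0    1    2    3    4    5    6    7    8    9
r[n]    0    4    8   12   16   20   24   28   32   36

20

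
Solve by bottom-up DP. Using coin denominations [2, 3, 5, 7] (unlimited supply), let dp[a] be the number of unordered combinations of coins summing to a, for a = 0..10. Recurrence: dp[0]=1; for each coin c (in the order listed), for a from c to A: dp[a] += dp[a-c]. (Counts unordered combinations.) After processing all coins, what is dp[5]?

2

after  coin     0     1     2     3     4     5     6     7     8     9    10
          2     1     0     1     0     1     0     1     0     1     0     1
          3     1     0     1     1     1     1     2     1     2     2     2
          5     1     0     1     1     1     2     2     2     3     3     4
          7     1     0     1     1     1     2     2     3     3     4     5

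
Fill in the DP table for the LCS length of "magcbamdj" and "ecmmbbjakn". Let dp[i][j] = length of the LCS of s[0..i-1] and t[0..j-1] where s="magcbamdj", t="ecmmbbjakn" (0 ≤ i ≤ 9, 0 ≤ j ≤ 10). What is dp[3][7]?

   ''  e  c  m  m  b  b  j  a  k  n
''  0  0  0  0  0  0  0  0  0  0  0
 m  0  0  0  1  1  1  1  1  1  1  1
 a  0  0  0  1  1  1  1  1  2  2  2
 g  0  0  0  1  1  1  1  1  2  2  2
 c  0  0  1  1  1  1  1  1  2  2  2
 b  0  0  1  1  1  2  2  2  2  2  2
 a  0  0  1  1  1  2  2  2  3  3  3
 m  0  0  1  2  2  2  2  2  3  3  3
 d  0  0  1  2  2  2  2  2  3  3  3
 j  0  0  1  2  2  2  2  3  3  3  3

1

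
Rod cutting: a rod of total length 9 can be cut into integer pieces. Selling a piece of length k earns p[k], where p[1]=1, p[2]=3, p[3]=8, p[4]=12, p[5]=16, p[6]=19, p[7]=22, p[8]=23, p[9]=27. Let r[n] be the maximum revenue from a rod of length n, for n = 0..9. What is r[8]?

   n    0    1    2    3    4    5    6    7    8    9
r[n]    0    1    3    8   12   16   19   22   24   28

24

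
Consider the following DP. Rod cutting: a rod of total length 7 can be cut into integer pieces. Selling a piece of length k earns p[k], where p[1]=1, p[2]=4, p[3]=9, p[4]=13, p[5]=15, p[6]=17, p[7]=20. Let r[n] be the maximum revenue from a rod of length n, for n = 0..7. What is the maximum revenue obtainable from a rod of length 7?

22

   n    0    1    2    3    4    5    6    7
r[n]    0    1    4    9   13   15   18   22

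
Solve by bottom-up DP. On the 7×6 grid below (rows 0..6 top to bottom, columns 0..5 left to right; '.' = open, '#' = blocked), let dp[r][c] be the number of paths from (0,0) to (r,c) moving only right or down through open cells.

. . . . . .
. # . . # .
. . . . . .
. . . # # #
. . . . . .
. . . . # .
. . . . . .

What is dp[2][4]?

r\c   0   1   2   3   4   5
  0   1   1   1   1   1   1
  1   1   0   1   2   0   1
  2   1   1   2   4   4   5
  3   1   2   4   0   0   0
  4   1   3   7   7   7   7
  5   1   4  11  18   0   7
  6   1   5  16  34  34  41

4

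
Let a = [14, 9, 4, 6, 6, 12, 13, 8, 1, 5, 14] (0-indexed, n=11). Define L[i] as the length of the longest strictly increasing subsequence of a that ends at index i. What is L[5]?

   i    0    1    2    3    4    5    6    7    8    9   10
a[i]   14    9    4    6    6   12   13    8    1    5   14
L[i]    1    1    1    2    2    3    4    3    1    2    5

3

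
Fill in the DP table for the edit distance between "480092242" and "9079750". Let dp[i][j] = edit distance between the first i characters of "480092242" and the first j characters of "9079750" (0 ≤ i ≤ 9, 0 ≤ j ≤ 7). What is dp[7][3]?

   ''  9  0  7  9  7  5  0
''  0  1  2  3  4  5  6  7
 4  1  1  2  3  4  5  6  7
 8  2  2  2  3  4  5  6  7
 0  3  3  2  3  4  5  6  6
 0  4  4  3  3  4  5  6  6
 9  5  4  4  4  3  4  5  6
 2  6  5  5  5  4  4  5  6
 2  7  6  6  6  5  5  5  6
 4  8  7  7  7  6  6  6  6
 2  9  8  8  8  7  7  7  7

6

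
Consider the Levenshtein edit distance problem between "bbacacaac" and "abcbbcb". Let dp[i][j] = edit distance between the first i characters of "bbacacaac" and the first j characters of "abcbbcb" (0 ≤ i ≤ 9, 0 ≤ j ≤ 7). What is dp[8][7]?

6

   ''  a  b  c  b  b  c  b
''  0  1  2  3  4  5  6  7
 b  1  1  1  2  3  4  5  6
 b  2  2  1  2  2  3  4  5
 a  3  2  2  2  3  3  4  5
 c  4  3  3  2  3  4  3  4
 a  5  4  4  3  3  4  4  4
 c  6  5  5  4  4  4  4  5
 a  7  6  6  5  5  5  5  5
 a  8  7  7  6  6  6  6  6
 c  9  8  8  7  7  7  6  7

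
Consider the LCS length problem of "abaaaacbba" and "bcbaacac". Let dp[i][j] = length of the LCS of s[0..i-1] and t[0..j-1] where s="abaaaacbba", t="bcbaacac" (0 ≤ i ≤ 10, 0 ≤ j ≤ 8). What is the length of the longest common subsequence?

   ''  b  c  b  a  a  c  a  c
''  0  0  0  0  0  0  0  0  0
 a  0  0  0  0  1  1  1  1  1
 b  0  1  1  1  1  1  1  1  1
 a  0  1  1  1  2  2  2  2  2
 a  0  1  1  1  2  3  3  3  3
 a  0  1  1  1  2  3  3  4  4
 a  0  1  1  1  2  3  3  4  4
 c  0  1  2  2  2  3  4  4  5
 b  0  1  2  3  3  3  4  4  5
 b  0  1  2  3  3  3  4  4  5
 a  0  1  2  3  4  4  4  5  5

5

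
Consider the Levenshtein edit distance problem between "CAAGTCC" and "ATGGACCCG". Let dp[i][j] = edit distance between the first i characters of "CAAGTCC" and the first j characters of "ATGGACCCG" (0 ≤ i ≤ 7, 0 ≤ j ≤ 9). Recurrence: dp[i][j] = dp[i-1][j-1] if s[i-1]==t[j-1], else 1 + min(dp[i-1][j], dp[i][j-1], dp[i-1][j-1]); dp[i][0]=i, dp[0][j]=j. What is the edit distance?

   ''  A  T  G  G  A  C  C  C  G
''  0  1  2  3  4  5  6  7  8  9
 C  1  1  2  3  4  5  5  6  7  8
 A  2  1  2  3  4  4  5  6  7  8
 A  3  2  2  3  4  4  5  6  7  8
 G  4  3  3  2  3  4  5  6  7  7
 T  5  4  3  3  3  4  5  6  7  8
 C  6  5  4  4  4  4  4  5  6  7
 C  7  6  5  5  5  5  4  4  5  6

6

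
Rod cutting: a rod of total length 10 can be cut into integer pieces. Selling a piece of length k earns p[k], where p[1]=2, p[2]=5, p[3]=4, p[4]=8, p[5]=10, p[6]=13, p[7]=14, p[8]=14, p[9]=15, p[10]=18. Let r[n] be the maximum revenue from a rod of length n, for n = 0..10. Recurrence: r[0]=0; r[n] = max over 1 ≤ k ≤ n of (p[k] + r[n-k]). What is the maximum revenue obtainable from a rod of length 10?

   n    0    1    2    3    4    5    6    7    8    9   10
r[n]    0    2    5    7   10   12   15   17   20   22   25

25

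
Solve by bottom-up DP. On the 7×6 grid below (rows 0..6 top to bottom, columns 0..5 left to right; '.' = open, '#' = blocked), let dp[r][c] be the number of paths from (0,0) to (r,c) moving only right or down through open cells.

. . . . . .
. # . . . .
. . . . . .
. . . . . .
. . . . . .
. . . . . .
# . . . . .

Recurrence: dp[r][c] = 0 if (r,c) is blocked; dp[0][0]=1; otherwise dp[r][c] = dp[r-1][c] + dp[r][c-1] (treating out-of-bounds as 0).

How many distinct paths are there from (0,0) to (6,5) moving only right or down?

209

r\c   0   1   2   3   4   5
  0   1   1   1   1   1   1
  1   1   0   1   2   3   4
  2   1   1   2   4   7  11
  3   1   2   4   8  15  26
  4   1   3   7  15  30  56
  5   1   4  11  26  56 112
  6   0   4  15  41  97 209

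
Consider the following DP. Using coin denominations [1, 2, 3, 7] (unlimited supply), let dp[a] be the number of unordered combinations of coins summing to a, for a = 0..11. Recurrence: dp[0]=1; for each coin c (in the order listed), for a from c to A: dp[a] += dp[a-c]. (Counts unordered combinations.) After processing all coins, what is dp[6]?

7

after  coin     0     1     2     3     4     5     6     7     8     9    10    11
          1     1     1     1     1     1     1     1     1     1     1     1     1
          2     1     1     2     2     3     3     4     4     5     5     6     6
          3     1     1     2     3     4     5     7     8    10    12    14    16
          7     1     1     2     3     4     5     7     9    11    14    17    20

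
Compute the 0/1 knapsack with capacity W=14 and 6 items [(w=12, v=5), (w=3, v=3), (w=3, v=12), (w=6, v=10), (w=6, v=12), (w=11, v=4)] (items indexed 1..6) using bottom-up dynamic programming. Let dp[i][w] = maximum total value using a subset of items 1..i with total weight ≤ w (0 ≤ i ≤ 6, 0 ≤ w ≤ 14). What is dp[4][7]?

i\w   0   1   2   3   4   5   6   7   8   9  10  11  12  13  14
  0   0   0   0   0   0   0   0   0   0   0   0   0   0   0   0
  1   0   0   0   0   0   0   0   0   0   0   0   0   5   5   5
  2   0   0   0   3   3   3   3   3   3   3   3   3   5   5   5
  3   0   0   0  12  12  12  15  15  15  15  15  15  15  15  15
  4   0   0   0  12  12  12  15  15  15  22  22  22  25  25  25
  5   0   0   0  12  12  12  15  15  15  24  24  24  27  27  27
  6   0   0   0  12  12  12  15  15  15  24  24  24  27  27  27

15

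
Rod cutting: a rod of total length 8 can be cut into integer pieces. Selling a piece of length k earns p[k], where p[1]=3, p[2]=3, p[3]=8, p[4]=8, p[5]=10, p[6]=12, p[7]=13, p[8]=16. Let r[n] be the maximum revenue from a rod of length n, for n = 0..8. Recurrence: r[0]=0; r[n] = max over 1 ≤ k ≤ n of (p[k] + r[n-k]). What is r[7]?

21

   n    0    1    2    3    4    5    6    7    8
r[n]    0    3    6    9   12   15   18   21   24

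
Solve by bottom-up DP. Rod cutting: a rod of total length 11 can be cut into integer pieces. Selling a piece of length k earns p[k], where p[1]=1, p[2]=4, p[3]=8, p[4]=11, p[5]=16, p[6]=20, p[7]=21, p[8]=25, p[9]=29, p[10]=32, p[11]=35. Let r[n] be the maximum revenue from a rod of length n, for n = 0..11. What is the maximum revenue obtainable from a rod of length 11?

36

   n    0    1    2    3    4    5    6    7    8    9   10   11
r[n]    0    1    4    8   11   16   20   21   25   29   32   36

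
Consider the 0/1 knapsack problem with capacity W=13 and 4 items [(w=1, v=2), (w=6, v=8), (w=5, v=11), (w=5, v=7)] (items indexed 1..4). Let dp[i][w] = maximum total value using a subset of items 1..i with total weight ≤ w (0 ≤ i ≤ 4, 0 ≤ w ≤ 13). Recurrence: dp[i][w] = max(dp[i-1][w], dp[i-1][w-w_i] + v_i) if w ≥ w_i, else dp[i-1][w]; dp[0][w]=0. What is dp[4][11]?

i\w   0   1   2   3   4   5   6   7   8   9  10  11  12  13
  0   0   0   0   0   0   0   0   0   0   0   0   0   0   0
  1   0   2   2   2   2   2   2   2   2   2   2   2   2   2
  2   0   2   2   2   2   2   8  10  10  10  10  10  10  10
  3   0   2   2   2   2  11  13  13  13  13  13  19  21  21
  4   0   2   2   2   2  11  13  13  13  13  18  20  21  21

20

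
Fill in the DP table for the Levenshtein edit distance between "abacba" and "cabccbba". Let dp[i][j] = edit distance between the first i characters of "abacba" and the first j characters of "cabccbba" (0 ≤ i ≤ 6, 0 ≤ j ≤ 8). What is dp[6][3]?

4

   ''  c  a  b  c  c  b  b  a
''  0  1  2  3  4  5  6  7  8
 a  1  1  1  2  3  4  5  6  7
 b  2  2  2  1  2  3  4  5  6
 a  3  3  2  2  2  3  4  5  5
 c  4  3  3  3  2  2  3  4  5
 b  5  4  4  3  3  3  2  3  4
 a  6  5  4  4  4  4  3  3  3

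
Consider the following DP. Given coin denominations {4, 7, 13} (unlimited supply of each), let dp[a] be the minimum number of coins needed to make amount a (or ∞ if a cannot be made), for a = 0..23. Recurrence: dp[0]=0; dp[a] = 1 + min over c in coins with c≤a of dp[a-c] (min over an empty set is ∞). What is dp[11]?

2

 a  0  1  2  3  4  5  6  7  8  9 10 11 12 13 14 15 16 17 18 19 20 21 22 23
dp  0  -  -  -  1  -  -  1  2  -  -  2  3  1  2  3  4  2  3  4  2  3  4  5
(- denotes ∞ / unreachable)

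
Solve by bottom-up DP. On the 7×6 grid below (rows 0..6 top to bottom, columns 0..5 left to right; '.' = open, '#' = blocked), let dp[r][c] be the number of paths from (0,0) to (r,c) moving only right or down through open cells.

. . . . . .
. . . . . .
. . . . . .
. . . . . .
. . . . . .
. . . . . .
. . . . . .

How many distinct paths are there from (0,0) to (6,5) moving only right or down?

r\c   0   1   2   3   4   5
  0   1   1   1   1   1   1
  1   1   2   3   4   5   6
  2   1   3   6  10  15  21
  3   1   4  10  20  35  56
  4   1   5  15  35  70 126
  5   1   6  21  56 126 252
  6   1   7  28  84 210 462

462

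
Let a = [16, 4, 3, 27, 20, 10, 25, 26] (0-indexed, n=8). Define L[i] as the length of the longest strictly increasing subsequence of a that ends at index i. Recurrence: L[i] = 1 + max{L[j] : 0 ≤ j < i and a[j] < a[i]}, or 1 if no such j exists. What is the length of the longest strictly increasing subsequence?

   i    0    1    2    3    4    5    6    7
a[i]   16    4    3   27   20   10   25   26
L[i]    1    1    1    2    2    2    3    4

4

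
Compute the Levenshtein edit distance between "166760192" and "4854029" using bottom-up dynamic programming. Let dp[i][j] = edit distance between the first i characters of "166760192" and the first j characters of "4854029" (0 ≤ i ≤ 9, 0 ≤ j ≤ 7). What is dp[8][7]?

   ''  4  8  5  4  0  2  9
''  0  1  2  3  4  5  6  7
 1  1  1  2  3  4  5  6  7
 6  2  2  2  3  4  5  6  7
 6  3  3  3  3  4  5  6  7
 7  4  4  4  4  4  5  6  7
 6  5  5  5  5  5  5  6  7
 0  6  6  6  6  6  5  6  7
 1  7  7  7  7  7  6  6  7
 9  8  8  8  8  8  7  7  6
 2  9  9  9  9  9  8  7  7

6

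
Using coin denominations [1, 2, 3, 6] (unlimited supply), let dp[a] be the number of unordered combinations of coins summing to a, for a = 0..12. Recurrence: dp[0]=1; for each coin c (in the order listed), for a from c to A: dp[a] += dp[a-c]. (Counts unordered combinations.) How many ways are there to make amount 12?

after  coin     0     1     2     3     4     5     6     7     8     9    10    11    12
          1     1     1     1     1     1     1     1     1     1     1     1     1     1
          2     1     1     2     2     3     3     4     4     5     5     6     6     7
          3     1     1     2     3     4     5     7     8    10    12    14    16    19
          6     1     1     2     3     4     5     8     9    12    15    18    21    27

27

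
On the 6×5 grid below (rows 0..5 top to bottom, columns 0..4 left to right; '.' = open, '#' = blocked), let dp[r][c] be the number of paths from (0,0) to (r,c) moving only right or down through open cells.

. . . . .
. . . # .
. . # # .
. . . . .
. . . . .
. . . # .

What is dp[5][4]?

r\c   0   1   2   3   4
  0   1   1   1   1   1
  1   1   2   3   0   1
  2   1   3   0   0   1
  3   1   4   4   4   5
  4   1   5   9  13  18
  5   1   6  15   0  18

18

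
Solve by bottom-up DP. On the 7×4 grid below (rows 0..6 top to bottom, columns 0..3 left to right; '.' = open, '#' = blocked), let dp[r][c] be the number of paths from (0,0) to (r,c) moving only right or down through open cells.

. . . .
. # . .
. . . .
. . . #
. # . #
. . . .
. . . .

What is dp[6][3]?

12

r\c   0   1   2   3
  0   1   1   1   1
  1   1   0   1   2
  2   1   1   2   4
  3   1   2   4   0
  4   1   0   4   0
  5   1   1   5   5
  6   1   2   7  12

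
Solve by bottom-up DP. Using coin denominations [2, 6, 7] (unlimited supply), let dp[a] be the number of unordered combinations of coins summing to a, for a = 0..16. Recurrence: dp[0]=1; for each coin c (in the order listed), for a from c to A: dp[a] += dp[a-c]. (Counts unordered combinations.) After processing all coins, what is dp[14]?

after  coin     0     1     2     3     4     5     6     7     8     9    10    11    12    13    14    15    16
          2     1     0     1     0     1     0     1     0     1     0     1     0     1     0     1     0     1
          6     1     0     1     0     1     0     2     0     2     0     2     0     3     0     3     0     3
          7     1     0     1     0     1     0     2     1     2     1     2     1     3     2     4     2     4

4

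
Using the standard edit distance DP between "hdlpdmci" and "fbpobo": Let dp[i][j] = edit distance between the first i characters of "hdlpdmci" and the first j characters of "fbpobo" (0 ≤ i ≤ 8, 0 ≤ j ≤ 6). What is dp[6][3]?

5

   ''  f  b  p  o  b  o
''  0  1  2  3  4  5  6
 h  1  1  2  3  4  5  6
 d  2  2  2  3  4  5  6
 l  3  3  3  3  4  5  6
 p  4  4  4  3  4  5  6
 d  5  5  5  4  4  5  6
 m  6  6  6  5  5  5  6
 c  7  7  7  6  6  6  6
 i  8  8  8  7  7  7  7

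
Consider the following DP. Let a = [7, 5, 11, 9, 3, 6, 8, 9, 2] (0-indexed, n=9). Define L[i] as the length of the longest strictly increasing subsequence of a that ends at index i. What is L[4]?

1

   i    0    1    2    3    4    5    6    7    8
a[i]    7    5   11    9    3    6    8    9    2
L[i]    1    1    2    2    1    2    3    4    1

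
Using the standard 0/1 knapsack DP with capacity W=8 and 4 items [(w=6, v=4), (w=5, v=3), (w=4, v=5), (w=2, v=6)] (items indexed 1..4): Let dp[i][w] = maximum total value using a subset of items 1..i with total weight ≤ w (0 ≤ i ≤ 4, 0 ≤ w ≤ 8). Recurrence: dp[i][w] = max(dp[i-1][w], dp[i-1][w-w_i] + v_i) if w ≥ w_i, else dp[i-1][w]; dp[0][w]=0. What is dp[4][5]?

i\w   0   1   2   3   4   5   6   7   8
  0   0   0   0   0   0   0   0   0   0
  1   0   0   0   0   0   0   4   4   4
  2   0   0   0   0   0   3   4   4   4
  3   0   0   0   0   5   5   5   5   5
  4   0   0   6   6   6   6  11  11  11

6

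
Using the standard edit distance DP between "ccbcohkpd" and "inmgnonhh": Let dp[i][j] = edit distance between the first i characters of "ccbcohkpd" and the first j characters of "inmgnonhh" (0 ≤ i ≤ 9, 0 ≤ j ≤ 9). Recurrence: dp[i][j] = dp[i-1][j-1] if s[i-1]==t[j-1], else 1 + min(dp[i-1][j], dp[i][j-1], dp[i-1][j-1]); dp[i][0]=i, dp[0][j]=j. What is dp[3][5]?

   ''  i  n  m  g  n  o  n  h  h
''  0  1  2  3  4  5  6  7  8  9
 c  1  1  2  3  4  5  6  7  8  9
 c  2  2  2  3  4  5  6  7  8  9
 b  3  3  3  3  4  5  6  7  8  9
 c  4  4  4  4  4  5  6  7  8  9
 o  5  5  5  5  5  5  5  6  7  8
 h  6  6  6  6  6  6  6  6  6  7
 k  7  7  7  7  7  7  7  7  7  7
 p  8  8  8  8  8  8  8  8  8  8
 d  9  9  9  9  9  9  9  9  9  9

5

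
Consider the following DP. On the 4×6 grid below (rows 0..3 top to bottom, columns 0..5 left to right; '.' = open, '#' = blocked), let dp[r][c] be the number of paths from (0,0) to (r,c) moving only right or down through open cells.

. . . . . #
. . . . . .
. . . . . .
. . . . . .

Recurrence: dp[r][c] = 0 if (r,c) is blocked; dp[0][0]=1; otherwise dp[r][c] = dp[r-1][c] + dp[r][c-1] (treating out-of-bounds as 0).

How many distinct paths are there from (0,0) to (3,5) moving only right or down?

r\c   0   1   2   3   4   5
  0   1   1   1   1   1   0
  1   1   2   3   4   5   5
  2   1   3   6  10  15  20
  3   1   4  10  20  35  55

55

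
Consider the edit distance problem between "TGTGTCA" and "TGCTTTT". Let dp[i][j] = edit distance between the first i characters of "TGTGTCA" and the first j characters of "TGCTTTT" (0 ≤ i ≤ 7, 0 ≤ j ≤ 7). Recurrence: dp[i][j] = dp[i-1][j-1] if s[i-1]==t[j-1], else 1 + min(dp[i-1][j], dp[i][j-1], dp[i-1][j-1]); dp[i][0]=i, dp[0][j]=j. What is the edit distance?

4

   ''  T  G  C  T  T  T  T
''  0  1  2  3  4  5  6  7
 T  1  0  1  2  3  4  5  6
 G  2  1  0  1  2  3  4  5
 T  3  2  1  1  1  2  3  4
 G  4  3  2  2  2  2  3  4
 T  5  4  3  3  2  2  2  3
 C  6  5  4  3  3  3  3  3
 A  7  6  5  4  4  4  4  4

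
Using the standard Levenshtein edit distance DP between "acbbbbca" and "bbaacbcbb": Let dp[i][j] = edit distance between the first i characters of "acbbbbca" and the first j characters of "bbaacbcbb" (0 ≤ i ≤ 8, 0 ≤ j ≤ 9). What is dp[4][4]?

4

   ''  b  b  a  a  c  b  c  b  b
''  0  1  2  3  4  5  6  7  8  9
 a  1  1  2  2  3  4  5  6  7  8
 c  2  2  2  3  3  3  4  5  6  7
 b  3  2  2  3  4  4  3  4  5  6
 b  4  3  2  3  4  5  4  4  4  5
 b  5  4  3  3  4  5  5  5  4  4
 b  6  5  4  4  4  5  5  6  5  4
 c  7  6  5  5  5  4  5  5  6  5
 a  8  7  6  5  5  5  5  6  6  6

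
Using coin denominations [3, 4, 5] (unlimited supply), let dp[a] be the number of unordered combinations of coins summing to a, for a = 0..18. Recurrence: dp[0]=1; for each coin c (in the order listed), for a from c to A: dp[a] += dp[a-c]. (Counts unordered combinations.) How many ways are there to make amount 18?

after  coin     0     1     2     3     4     5     6     7     8     9    10    11    12    13    14    15    16    17    18
          3     1     0     0     1     0     0     1     0     0     1     0     0     1     0     0     1     0     0     1
          4     1     0     0     1     1     0     1     1     1     1     1     1     2     1     1     2     2     1     2
          5     1     0     0     1     1     1     1     1     2     2     2     2     3     3     3     4     4     4     5

5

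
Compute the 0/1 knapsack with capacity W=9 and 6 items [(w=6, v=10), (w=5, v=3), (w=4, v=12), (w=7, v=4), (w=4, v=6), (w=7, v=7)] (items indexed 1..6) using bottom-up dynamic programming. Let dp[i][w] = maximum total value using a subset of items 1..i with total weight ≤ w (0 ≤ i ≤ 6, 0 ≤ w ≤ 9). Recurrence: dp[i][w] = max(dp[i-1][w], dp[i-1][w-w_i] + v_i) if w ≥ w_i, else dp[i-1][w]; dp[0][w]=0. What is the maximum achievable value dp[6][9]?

i\w   0   1   2   3   4   5   6   7   8   9
  0   0   0   0   0   0   0   0   0   0   0
  1   0   0   0   0   0   0  10  10  10  10
  2   0   0   0   0   0   3  10  10  10  10
  3   0   0   0   0  12  12  12  12  12  15
  4   0   0   0   0  12  12  12  12  12  15
  5   0   0   0   0  12  12  12  12  18  18
  6   0   0   0   0  12  12  12  12  18  18

18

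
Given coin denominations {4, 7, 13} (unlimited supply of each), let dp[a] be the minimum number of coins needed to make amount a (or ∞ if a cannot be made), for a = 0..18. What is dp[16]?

 a  0  1  2  3  4  5  6  7  8  9 10 11 12 13 14 15 16 17 18
dp  0  -  -  -  1  -  -  1  2  -  -  2  3  1  2  3  4  2  3
(- denotes ∞ / unreachable)

4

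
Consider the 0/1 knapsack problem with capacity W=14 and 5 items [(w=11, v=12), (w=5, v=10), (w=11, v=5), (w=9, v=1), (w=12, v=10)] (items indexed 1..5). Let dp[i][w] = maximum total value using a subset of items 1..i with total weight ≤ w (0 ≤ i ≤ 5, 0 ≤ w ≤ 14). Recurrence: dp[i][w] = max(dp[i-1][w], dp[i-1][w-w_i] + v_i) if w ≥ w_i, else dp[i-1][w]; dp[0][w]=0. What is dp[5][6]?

10

i\w   0   1   2   3   4   5   6   7   8   9  10  11  12  13  14
  0   0   0   0   0   0   0   0   0   0   0   0   0   0   0   0
  1   0   0   0   0   0   0   0   0   0   0   0  12  12  12  12
  2   0   0   0   0   0  10  10  10  10  10  10  12  12  12  12
  3   0   0   0   0   0  10  10  10  10  10  10  12  12  12  12
  4   0   0   0   0   0  10  10  10  10  10  10  12  12  12  12
  5   0   0   0   0   0  10  10  10  10  10  10  12  12  12  12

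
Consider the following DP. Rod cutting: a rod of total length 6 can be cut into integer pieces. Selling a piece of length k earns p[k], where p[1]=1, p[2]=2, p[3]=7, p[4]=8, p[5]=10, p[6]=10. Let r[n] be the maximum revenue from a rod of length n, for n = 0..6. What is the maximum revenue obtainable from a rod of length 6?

   n    0    1    2    3    4    5    6
r[n]    0    1    2    7    8   10   14

14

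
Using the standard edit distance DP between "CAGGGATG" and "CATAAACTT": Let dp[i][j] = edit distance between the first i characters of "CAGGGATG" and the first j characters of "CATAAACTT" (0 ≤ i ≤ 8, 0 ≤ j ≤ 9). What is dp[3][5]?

3

   ''  C  A  T  A  A  A  C  T  T
''  0  1  2  3  4  5  6  7  8  9
 C  1  0  1  2  3  4  5  6  7  8
 A  2  1  0  1  2  3  4  5  6  7
 G  3  2  1  1  2  3  4  5  6  7
 G  4  3  2  2  2  3  4  5  6  7
 G  5  4  3  3  3  3  4  5  6  7
 A  6  5  4  4  3  3  3  4  5  6
 T  7  6  5  4  4  4  4  4  4  5
 G  8  7  6  5  5  5  5  5  5  5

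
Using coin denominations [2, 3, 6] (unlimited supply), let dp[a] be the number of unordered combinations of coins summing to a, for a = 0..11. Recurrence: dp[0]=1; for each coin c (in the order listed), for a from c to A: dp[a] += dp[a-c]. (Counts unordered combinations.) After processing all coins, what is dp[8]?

3

after  coin     0     1     2     3     4     5     6     7     8     9    10    11
          2     1     0     1     0     1     0     1     0     1     0     1     0
          3     1     0     1     1     1     1     2     1     2     2     2     2
          6     1     0     1     1     1     1     3     1     3     3     3     3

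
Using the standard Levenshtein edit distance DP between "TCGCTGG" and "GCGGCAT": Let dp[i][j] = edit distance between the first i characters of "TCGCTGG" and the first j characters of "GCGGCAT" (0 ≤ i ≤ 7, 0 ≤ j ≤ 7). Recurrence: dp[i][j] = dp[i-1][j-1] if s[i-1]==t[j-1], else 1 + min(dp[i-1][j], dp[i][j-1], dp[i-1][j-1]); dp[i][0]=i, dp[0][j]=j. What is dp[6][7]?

   ''  G  C  G  G  C  A  T
''  0  1  2  3  4  5  6  7
 T  1  1  2  3  4  5  6  6
 C  2  2  1  2  3  4  5  6
 G  3  2  2  1  2  3  4  5
 C  4  3  2  2  2  2  3  4
 T  5  4  3  3  3  3  3  3
 G  6  5  4  3  3  4  4  4
 G  7  6  5  4  3  4  5  5

4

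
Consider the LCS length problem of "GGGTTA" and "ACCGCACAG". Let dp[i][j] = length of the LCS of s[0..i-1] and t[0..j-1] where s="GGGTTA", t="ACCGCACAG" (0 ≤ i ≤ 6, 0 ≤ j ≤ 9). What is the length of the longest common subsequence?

2

   ''  A  C  C  G  C  A  C  A  G
''  0  0  0  0  0  0  0  0  0  0
 G  0  0  0  0  1  1  1  1  1  1
 G  0  0  0  0  1  1  1  1  1  2
 G  0  0  0  0  1  1  1  1  1  2
 T  0  0  0  0  1  1  1  1  1  2
 T  0  0  0  0  1  1  1  1  1  2
 A  0  1  1  1  1  1  2  2  2  2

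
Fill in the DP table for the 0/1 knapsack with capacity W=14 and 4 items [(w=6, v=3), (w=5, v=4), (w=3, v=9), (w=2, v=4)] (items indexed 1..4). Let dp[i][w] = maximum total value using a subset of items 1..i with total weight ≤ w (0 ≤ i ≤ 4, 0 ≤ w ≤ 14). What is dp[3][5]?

i\w   0   1   2   3   4   5   6   7   8   9  10  11  12  13  14
  0   0   0   0   0   0   0   0   0   0   0   0   0   0   0   0
  1   0   0   0   0   0   0   3   3   3   3   3   3   3   3   3
  2   0   0   0   0   0   4   4   4   4   4   4   7   7   7   7
  3   0   0   0   9   9   9   9   9  13  13  13  13  13  13  16
  4   0   0   4   9   9  13  13  13  13  13  17  17  17  17  17

9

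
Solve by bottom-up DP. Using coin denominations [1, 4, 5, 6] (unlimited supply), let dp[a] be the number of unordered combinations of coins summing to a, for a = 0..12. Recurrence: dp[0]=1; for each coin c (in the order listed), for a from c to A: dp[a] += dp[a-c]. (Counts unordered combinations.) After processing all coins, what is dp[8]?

after  coin     0     1     2     3     4     5     6     7     8     9    10    11    12
          1     1     1     1     1     1     1     1     1     1     1     1     1     1
          4     1     1     1     1     2     2     2     2     3     3     3     3     4
          5     1     1     1     1     2     3     3     3     4     5     6     6     7
          6     1     1     1     1     2     3     4     4     5     6     8     9    11

5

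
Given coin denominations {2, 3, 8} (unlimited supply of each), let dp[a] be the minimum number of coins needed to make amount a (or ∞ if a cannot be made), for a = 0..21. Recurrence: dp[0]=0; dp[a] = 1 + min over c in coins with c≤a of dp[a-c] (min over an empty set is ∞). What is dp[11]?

2

 a  0  1  2  3  4  5  6  7  8  9 10 11 12 13 14 15 16 17 18 19 20 21
dp  0  -  1  1  2  2  2  3  1  3  2  2  3  3  3  4  2  4  3  3  4  4
(- denotes ∞ / unreachable)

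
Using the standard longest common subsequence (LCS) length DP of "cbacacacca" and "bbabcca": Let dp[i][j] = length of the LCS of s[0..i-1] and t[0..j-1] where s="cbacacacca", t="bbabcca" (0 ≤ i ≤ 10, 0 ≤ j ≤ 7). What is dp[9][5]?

3

   ''  b  b  a  b  c  c  a
''  0  0  0  0  0  0  0  0
 c  0  0  0  0  0  1  1  1
 b  0  1  1  1  1  1  1  1
 a  0  1  1  2  2  2  2  2
 c  0  1  1  2  2  3  3  3
 a  0  1  1  2  2  3  3  4
 c  0  1  1  2  2  3  4  4
 a  0  1  1  2  2  3  4  5
 c  0  1  1  2  2  3  4  5
 c  0  1  1  2  2  3  4  5
 a  0  1  1  2  2  3  4  5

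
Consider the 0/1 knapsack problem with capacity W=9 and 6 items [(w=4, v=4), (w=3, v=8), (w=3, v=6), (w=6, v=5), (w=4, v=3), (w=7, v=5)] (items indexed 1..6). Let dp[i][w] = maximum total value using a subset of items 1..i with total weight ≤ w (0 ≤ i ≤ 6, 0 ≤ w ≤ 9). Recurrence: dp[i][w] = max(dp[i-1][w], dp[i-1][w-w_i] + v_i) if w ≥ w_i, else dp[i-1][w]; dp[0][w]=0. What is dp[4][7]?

i\w   0   1   2   3   4   5   6   7   8   9
  0   0   0   0   0   0   0   0   0   0   0
  1   0   0   0   0   4   4   4   4   4   4
  2   0   0   0   8   8   8   8  12  12  12
  3   0   0   0   8   8   8  14  14  14  14
  4   0   0   0   8   8   8  14  14  14  14
  5   0   0   0   8   8   8  14  14  14  14
  6   0   0   0   8   8   8  14  14  14  14

14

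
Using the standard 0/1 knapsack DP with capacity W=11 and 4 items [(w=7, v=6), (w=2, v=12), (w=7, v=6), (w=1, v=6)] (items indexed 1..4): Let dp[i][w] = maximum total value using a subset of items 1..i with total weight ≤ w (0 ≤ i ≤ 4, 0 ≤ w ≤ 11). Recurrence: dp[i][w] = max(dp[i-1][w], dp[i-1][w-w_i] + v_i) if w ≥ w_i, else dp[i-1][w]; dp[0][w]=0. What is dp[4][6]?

i\w   0   1   2   3   4   5   6   7   8   9  10  11
  0   0   0   0   0   0   0   0   0   0   0   0   0
  1   0   0   0   0   0   0   0   6   6   6   6   6
  2   0   0  12  12  12  12  12  12  12  18  18  18
  3   0   0  12  12  12  12  12  12  12  18  18  18
  4   0   6  12  18  18  18  18  18  18  18  24  24

18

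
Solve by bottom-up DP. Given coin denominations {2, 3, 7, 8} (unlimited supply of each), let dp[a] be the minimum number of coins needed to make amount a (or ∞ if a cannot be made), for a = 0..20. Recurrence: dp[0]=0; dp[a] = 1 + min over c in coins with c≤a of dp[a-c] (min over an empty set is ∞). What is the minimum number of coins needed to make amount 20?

4

 a  0  1  2  3  4  5  6  7  8  9 10 11 12 13 14 15 16 17 18 19 20
dp  0  -  1  1  2  2  2  1  1  2  2  2  3  3  2  2  2  3  3  3  4
(- denotes ∞ / unreachable)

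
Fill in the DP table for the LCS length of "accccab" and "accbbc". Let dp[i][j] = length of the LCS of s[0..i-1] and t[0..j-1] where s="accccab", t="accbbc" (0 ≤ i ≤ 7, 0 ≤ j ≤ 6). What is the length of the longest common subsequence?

   ''  a  c  c  b  b  c
''  0  0  0  0  0  0  0
 a  0  1  1  1  1  1  1
 c  0  1  2  2  2  2  2
 c  0  1  2  3  3  3  3
 c  0  1  2  3  3  3  4
 c  0  1  2  3  3  3  4
 a  0  1  2  3  3  3  4
 b  0  1  2  3  4  4  4

4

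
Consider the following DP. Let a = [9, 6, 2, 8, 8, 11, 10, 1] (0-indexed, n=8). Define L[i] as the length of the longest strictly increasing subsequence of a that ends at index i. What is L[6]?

3

   i    0    1    2    3    4    5    6    7
a[i]    9    6    2    8    8   11   10    1
L[i]    1    1    1    2    2    3    3    1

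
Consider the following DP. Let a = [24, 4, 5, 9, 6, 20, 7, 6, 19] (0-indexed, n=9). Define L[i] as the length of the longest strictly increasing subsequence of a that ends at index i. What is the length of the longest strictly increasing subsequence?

   i    0    1    2    3    4    5    6    7    8
a[i]   24    4    5    9    6   20    7    6   19
L[i]    1    1    2    3    3    4    4    3    5

5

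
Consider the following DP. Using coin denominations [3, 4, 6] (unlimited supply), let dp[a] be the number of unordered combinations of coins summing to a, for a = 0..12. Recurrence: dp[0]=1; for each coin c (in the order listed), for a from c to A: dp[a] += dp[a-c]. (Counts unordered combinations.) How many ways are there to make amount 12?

4

after  coin     0     1     2     3     4     5     6     7     8     9    10    11    12
          3     1     0     0     1     0     0     1     0     0     1     0     0     1
          4     1     0     0     1     1     0     1     1     1     1     1     1     2
          6     1     0     0     1     1     0     2     1     1     2     2     1     4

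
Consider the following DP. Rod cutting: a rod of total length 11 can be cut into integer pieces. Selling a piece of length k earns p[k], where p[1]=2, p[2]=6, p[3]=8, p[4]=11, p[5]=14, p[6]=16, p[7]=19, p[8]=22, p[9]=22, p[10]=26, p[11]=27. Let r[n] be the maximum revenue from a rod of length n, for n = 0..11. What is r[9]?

26

   n    0    1    2    3    4    5    6    7    8    9   10   11
r[n]    0    2    6    8   12   14   18   20   24   26   30   32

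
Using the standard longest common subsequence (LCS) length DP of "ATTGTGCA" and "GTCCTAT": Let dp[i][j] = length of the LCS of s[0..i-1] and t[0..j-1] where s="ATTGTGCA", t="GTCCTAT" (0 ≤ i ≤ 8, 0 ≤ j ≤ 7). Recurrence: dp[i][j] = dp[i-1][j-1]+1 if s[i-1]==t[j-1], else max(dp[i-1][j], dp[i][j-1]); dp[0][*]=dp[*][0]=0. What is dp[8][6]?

   ''  G  T  C  C  T  A  T
''  0  0  0  0  0  0  0  0
 A  0  0  0  0  0  0  1  1
 T  0  0  1  1  1  1  1  2
 T  0  0  1  1  1  2  2  2
 G  0  1  1  1  1  2  2  2
 T  0  1  2  2  2  2  2  3
 G  0  1  2  2  2  2  2  3
 C  0  1  2  3  3  3  3  3
 A  0  1  2  3  3  3  4  4

4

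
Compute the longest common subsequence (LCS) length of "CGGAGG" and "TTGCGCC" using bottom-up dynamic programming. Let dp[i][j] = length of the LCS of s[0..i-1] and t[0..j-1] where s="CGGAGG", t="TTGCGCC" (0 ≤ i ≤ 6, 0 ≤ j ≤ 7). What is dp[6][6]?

   ''  T  T  G  C  G  C  C
''  0  0  0  0  0  0  0  0
 C  0  0  0  0  1  1  1  1
 G  0  0  0  1  1  2  2  2
 G  0  0  0  1  1  2  2  2
 A  0  0  0  1  1  2  2  2
 G  0  0  0  1  1  2  2  2
 G  0  0  0  1  1  2  2  2

2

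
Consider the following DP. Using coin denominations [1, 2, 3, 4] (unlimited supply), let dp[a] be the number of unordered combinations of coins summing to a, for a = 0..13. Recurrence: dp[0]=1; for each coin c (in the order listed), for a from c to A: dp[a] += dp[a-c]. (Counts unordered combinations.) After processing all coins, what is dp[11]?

27

after  coin     0     1     2     3     4     5     6     7     8     9    10    11    12    13
          1     1     1     1     1     1     1     1     1     1     1     1     1     1     1
          2     1     1     2     2     3     3     4     4     5     5     6     6     7     7
          3     1     1     2     3     4     5     7     8    10    12    14    16    19    21
          4     1     1     2     3     5     6     9    11    15    18    23    27    34    39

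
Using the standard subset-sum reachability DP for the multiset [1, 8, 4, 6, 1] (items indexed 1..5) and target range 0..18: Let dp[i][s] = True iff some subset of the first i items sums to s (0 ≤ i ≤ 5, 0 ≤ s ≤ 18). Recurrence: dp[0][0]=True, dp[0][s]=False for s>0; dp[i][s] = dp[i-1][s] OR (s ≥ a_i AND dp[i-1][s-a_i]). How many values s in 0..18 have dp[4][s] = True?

15

i\s   0   1   2   3   4   5   6   7   8   9  10  11  12  13  14  15  16  17  18
  0   T   F   F   F   F   F   F   F   F   F   F   F   F   F   F   F   F   F   F
  1   T   T   F   F   F   F   F   F   F   F   F   F   F   F   F   F   F   F   F
  2   T   T   F   F   F   F   F   F   T   T   F   F   F   F   F   F   F   F   F
  3   T   T   F   F   T   T   F   F   T   T   F   F   T   T   F   F   F   F   F
  4   T   T   F   F   T   T   T   T   T   T   T   T   T   T   T   T   F   F   T
  5   T   T   T   F   T   T   T   T   T   T   T   T   T   T   T   T   T   F   T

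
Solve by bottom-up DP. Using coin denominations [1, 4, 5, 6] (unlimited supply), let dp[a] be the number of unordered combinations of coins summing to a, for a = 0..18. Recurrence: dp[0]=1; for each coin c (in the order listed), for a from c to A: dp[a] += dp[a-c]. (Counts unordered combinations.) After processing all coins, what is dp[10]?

after  coin     0     1     2     3     4     5     6     7     8     9    10    11    12    13    14    15    16    17    18
          1     1     1     1     1     1     1     1     1     1     1     1     1     1     1     1     1     1     1     1
          4     1     1     1     1     2     2     2     2     3     3     3     3     4     4     4     4     5     5     5
          5     1     1     1     1     2     3     3     3     4     5     6     6     7     8     9    10    11    12    13
          6     1     1     1     1     2     3     4     4     5     6     8     9    11    12    14    16    19    21    24

8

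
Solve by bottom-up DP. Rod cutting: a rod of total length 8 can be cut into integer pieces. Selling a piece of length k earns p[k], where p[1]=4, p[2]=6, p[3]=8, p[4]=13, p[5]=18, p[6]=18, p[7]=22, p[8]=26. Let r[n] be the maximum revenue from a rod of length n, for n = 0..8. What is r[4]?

16

   n    0    1    2    3    4    5    6    7    8
r[n]    0    4    8   12   16   20   24   28   32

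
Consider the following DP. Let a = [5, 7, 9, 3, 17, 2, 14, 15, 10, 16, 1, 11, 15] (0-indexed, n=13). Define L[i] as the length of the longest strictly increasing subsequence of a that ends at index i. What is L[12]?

6

   i    0    1    2    3    4    5    6    7    8    9   10   11   12
a[i]    5    7    9    3   17    2   14   15   10   16    1   11   15
L[i]    1    2    3    1    4    1    4    5    4    6    1    5    6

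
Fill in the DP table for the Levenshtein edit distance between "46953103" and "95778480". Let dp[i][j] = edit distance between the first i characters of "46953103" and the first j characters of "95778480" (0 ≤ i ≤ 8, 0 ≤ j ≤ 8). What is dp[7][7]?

7

   ''  9  5  7  7  8  4  8  0
''  0  1  2  3  4  5  6  7  8
 4  1  1  2  3  4  5  5  6  7
 6  2  2  2  3  4  5  6  6  7
 9  3  2  3  3  4  5  6  7  7
 5  4  3  2  3  4  5  6  7  8
 3  5  4  3  3  4  5  6  7  8
 1  6  5  4  4  4  5  6  7  8
 0  7  6  5  5  5  5  6  7  7
 3  8  7  6  6  6  6  6  7  8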